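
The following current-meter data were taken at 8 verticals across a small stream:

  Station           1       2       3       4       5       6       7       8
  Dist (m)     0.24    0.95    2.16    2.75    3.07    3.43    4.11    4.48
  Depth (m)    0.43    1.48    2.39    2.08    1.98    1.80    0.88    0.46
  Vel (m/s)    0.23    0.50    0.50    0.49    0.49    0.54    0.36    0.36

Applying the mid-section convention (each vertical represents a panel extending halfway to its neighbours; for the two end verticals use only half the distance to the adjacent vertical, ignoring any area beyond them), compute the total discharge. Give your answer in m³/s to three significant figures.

3.32 m³/s

w_1 = (0.95 − 0.24)/2 = 0.355 m; q_1 = 0.23 × 0.43 × 0.355 = 0.03511 m³/s
w_2 = (2.16 − 0.24)/2 = 0.96 m; q_2 = 0.50 × 1.48 × 0.96 = 0.7104 m³/s
w_3 = (2.75 − 0.95)/2 = 0.9 m; q_3 = 0.50 × 2.39 × 0.9 = 1.076 m³/s
w_4 = (3.07 − 2.16)/2 = 0.455 m; q_4 = 0.49 × 2.08 × 0.455 = 0.4637 m³/s
w_5 = (3.43 − 2.75)/2 = 0.34 m; q_5 = 0.49 × 1.98 × 0.34 = 0.3299 m³/s
w_6 = (4.11 − 3.07)/2 = 0.52 m; q_6 = 0.54 × 1.80 × 0.52 = 0.5054 m³/s
w_7 = (4.48 − 3.43)/2 = 0.525 m; q_7 = 0.36 × 0.88 × 0.525 = 0.1663 m³/s
w_8 = (4.48 − 4.11)/2 = 0.185 m; q_8 = 0.36 × 0.46 × 0.185 = 0.03064 m³/s
Q = Σ qᵢ = 3.317 m³/s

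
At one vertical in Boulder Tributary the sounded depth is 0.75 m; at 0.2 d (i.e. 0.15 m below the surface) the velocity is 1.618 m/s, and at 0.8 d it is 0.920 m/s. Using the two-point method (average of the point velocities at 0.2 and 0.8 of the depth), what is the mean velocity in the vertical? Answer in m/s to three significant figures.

1.27 m/s

v̄ = (1.618 + 0.920) / 2 = 1.269 m/s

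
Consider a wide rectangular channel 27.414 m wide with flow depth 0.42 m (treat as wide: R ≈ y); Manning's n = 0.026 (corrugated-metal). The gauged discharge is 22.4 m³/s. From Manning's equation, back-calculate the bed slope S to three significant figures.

0.00813

A = b·y = 27.414 × 0.42 = 11.51 m²
Wide channel: R ≈ y = 0.42 m
S = (Q·n / (1·A·R^(2/3)))² = (22.4×0.026 / (1×11.51×0.5608))² = 0.008135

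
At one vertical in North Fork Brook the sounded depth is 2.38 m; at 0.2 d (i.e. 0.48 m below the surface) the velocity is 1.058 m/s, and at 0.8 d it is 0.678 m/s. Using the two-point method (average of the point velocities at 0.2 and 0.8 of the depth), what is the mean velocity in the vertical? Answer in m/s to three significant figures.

0.868 m/s

v̄ = (1.058 + 0.678) / 2 = 0.8680 m/s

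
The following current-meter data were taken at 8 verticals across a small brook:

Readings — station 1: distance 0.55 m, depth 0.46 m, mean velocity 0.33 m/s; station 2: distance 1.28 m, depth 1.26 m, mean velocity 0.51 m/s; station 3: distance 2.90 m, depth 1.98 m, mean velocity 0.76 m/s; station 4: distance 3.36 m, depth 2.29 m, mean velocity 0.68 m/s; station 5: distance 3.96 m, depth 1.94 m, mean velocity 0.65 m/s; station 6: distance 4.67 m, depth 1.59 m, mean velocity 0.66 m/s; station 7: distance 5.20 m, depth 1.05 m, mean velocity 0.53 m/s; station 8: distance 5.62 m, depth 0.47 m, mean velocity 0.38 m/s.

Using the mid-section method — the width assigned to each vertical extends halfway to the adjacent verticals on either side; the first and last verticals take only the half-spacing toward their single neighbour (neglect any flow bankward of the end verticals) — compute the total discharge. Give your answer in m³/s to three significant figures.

4.98 m³/s

w_1 = (1.28 − 0.55)/2 = 0.365 m; q_1 = 0.33 × 0.46 × 0.365 = 0.05541 m³/s
w_2 = (2.90 − 0.55)/2 = 1.175 m; q_2 = 0.51 × 1.26 × 1.175 = 0.7551 m³/s
w_3 = (3.36 − 1.28)/2 = 1.04 m; q_3 = 0.76 × 1.98 × 1.04 = 1.565 m³/s
w_4 = (3.96 − 2.90)/2 = 0.53 m; q_4 = 0.68 × 2.29 × 0.53 = 0.8253 m³/s
w_5 = (4.67 − 3.36)/2 = 0.655 m; q_5 = 0.65 × 1.94 × 0.655 = 0.8260 m³/s
w_6 = (5.20 − 3.96)/2 = 0.62 m; q_6 = 0.66 × 1.59 × 0.62 = 0.6506 m³/s
w_7 = (5.62 − 4.67)/2 = 0.475 m; q_7 = 0.53 × 1.05 × 0.475 = 0.2643 m³/s
w_8 = (5.62 − 5.20)/2 = 0.21 m; q_8 = 0.38 × 0.47 × 0.21 = 0.03751 m³/s
Q = Σ qᵢ = 4.979 m³/s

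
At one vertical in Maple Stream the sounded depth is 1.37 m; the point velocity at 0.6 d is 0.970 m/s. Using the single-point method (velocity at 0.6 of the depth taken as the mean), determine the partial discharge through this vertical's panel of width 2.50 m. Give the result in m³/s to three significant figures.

3.32 m³/s

v̄ = v₀.₆ = 0.970 m/s
q = v̄ × d × w = 0.9700 × 1.37 × 2.50 = 3.322 m³/s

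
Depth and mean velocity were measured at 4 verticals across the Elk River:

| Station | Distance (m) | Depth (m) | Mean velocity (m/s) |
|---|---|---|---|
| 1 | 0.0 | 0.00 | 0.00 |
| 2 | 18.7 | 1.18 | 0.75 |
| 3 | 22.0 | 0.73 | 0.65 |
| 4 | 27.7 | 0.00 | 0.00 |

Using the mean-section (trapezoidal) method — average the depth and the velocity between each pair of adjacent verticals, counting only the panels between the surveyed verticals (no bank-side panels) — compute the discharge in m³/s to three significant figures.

Panel 1-2: Δb = 18.7 m, d̄ = (0.00+1.18)/2 = 0.59, v̄ = (0.00+0.75)/2 = 0.375 → q = 18.7×0.59×0.375 = 4.137 m³/s
Panel 2-3: Δb = 3.3 m, d̄ = (1.18+0.73)/2 = 0.955, v̄ = (0.75+0.65)/2 = 0.7 → q = 3.3×0.955×0.7 = 2.206 m³/s
Panel 3-4: Δb = 5.7 m, d̄ = (0.73+0.00)/2 = 0.365, v̄ = (0.65+0.00)/2 = 0.325 → q = 5.7×0.365×0.325 = 0.6762 m³/s
Q = Σ q = 7.020 m³/s

7.02 m³/s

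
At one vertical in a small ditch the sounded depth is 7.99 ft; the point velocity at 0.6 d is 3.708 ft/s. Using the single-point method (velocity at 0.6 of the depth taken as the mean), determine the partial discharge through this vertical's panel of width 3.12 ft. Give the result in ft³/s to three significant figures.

v̄ = v₀.₆ = 3.708 ft/s
q = v̄ × d × w = 3.708 × 7.99 × 3.12 = 92.44 ft³/s

92.4 ft³/s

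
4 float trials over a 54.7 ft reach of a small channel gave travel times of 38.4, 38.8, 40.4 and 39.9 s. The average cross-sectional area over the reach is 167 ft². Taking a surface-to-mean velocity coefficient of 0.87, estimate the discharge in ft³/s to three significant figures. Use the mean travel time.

t̄ = (38.4 + 38.8 + 40.4 + 39.9) / 4 = 39.375 s
v_surface = L / t̄ = 54.7 / 39.375 = 1.389 ft/s
v_mean = 0.87 × 1.389 = 1.209 ft/s
Q = A × v_mean = 167 × 1.209 = 201.8 ft³/s

202 ft³/s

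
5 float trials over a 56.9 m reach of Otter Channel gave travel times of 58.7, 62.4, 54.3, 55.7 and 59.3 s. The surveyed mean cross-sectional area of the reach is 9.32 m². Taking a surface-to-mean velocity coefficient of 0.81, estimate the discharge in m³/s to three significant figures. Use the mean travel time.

7.40 m³/s

t̄ = (58.7 + 62.4 + 54.3 + 55.7 + 59.3) / 5 = 58.08 s
v_surface = L / t̄ = 56.9 / 58.08 = 0.9797 m/s
v_mean = 0.81 × 0.9797 = 0.7935 m/s
Q = A × v_mean = 9.32 × 0.7935 = 7.396 m³/s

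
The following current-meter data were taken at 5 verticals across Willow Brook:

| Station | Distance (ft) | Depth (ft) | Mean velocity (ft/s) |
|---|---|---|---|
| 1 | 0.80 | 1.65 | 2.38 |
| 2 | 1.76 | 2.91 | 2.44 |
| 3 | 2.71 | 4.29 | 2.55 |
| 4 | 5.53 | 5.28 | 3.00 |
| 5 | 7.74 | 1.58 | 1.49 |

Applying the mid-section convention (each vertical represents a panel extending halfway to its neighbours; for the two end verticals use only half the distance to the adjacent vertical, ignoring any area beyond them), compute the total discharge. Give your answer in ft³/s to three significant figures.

71.7 ft³/s

w_1 = (1.76 − 0.80)/2 = 0.48 ft; q_1 = 2.38 × 1.65 × 0.48 = 1.885 ft³/s
w_2 = (2.71 − 0.80)/2 = 0.955 ft; q_2 = 2.44 × 2.91 × 0.955 = 6.781 ft³/s
w_3 = (5.53 − 1.76)/2 = 1.885 ft; q_3 = 2.55 × 4.29 × 1.885 = 20.62 ft³/s
w_4 = (7.74 − 2.71)/2 = 2.515 ft; q_4 = 3.00 × 5.28 × 2.515 = 39.84 ft³/s
w_5 = (7.74 − 5.53)/2 = 1.105 ft; q_5 = 1.49 × 1.58 × 1.105 = 2.601 ft³/s
Q = Σ qᵢ = 71.73 ft³/s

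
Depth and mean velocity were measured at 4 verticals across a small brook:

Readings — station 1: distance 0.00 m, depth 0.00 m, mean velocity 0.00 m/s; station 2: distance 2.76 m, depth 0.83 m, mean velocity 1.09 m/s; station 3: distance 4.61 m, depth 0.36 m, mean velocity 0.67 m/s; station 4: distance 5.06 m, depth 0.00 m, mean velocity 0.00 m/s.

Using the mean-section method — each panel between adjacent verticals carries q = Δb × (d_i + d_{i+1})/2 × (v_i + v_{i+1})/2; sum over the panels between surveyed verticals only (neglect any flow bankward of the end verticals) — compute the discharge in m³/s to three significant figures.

Panel 1-2: Δb = 2.76 m, d̄ = (0.00+0.83)/2 = 0.415, v̄ = (0.00+1.09)/2 = 0.545 → q = 2.76×0.415×0.545 = 0.6242 m³/s
Panel 2-3: Δb = 1.85 m, d̄ = (0.83+0.36)/2 = 0.595, v̄ = (1.09+0.67)/2 = 0.88 → q = 1.85×0.595×0.88 = 0.9687 m³/s
Panel 3-4: Δb = 0.45 m, d̄ = (0.36+0.00)/2 = 0.18, v̄ = (0.67+0.00)/2 = 0.335 → q = 0.45×0.18×0.335 = 0.02714 m³/s
Q = Σ q = 1.620 m³/s

1.62 m³/s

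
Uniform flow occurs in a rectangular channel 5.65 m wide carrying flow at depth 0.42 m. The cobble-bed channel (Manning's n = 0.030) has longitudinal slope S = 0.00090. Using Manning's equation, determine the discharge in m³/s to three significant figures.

A = b·y = 5.65 × 0.42 = 2.373 m²
P = b + 2y = 5.65 + 2×0.42 = 6.490 m
R = A/P = 2.373/6.490 = 0.3656 m
Q = (1/n)·A·R^(2/3)·S^(1/2) = (1/0.030) × 2.373 × 0.3656^(2/3) × 0.00090^(1/2) = 1.213 m³/s

1.21 m³/s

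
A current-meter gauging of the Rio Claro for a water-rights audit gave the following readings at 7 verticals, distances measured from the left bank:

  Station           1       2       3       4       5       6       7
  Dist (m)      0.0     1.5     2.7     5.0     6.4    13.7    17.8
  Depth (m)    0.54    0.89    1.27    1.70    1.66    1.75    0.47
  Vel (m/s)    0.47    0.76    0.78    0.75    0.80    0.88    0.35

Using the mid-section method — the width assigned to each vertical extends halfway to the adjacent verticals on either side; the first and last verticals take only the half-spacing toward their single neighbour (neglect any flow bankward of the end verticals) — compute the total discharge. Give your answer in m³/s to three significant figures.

w_1 = (1.5 − 0.0)/2 = 0.75 m; q_1 = 0.47 × 0.54 × 0.75 = 0.1904 m³/s
w_2 = (2.7 − 0.0)/2 = 1.35 m; q_2 = 0.76 × 0.89 × 1.35 = 0.9131 m³/s
w_3 = (5.0 − 1.5)/2 = 1.75 m; q_3 = 0.78 × 1.27 × 1.75 = 1.734 m³/s
w_4 = (6.4 − 2.7)/2 = 1.85 m; q_4 = 0.75 × 1.70 × 1.85 = 2.359 m³/s
w_5 = (13.7 − 5.0)/2 = 4.35 m; q_5 = 0.80 × 1.66 × 4.35 = 5.777 m³/s
w_6 = (17.8 − 6.4)/2 = 5.7 m; q_6 = 0.88 × 1.75 × 5.7 = 8.778 m³/s
w_7 = (17.8 − 13.7)/2 = 2.05 m; q_7 = 0.35 × 0.47 × 2.05 = 0.3372 m³/s
Q = Σ qᵢ = 20.09 m³/s

20.1 m³/s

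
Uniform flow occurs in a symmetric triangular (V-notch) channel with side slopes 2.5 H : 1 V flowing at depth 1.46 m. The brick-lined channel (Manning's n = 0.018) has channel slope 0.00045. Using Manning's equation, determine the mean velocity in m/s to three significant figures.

A = z·y² = 2.5×1.46² = 5.329 m²
P = 2y√(1+z²) = 2×1.46×√(1+2.5²) = 7.862 m
R = A/P = 5.329/7.862 = 0.6778 m
Q = (1/n)·A·R^(2/3)·S^(1/2) = (1/0.018) × 5.329 × 0.6778^(2/3) × 0.00045^(1/2) = 4.846 m³/s
V = Q/A = 4.846/5.329 = 0.9093 m/s

0.909 m/s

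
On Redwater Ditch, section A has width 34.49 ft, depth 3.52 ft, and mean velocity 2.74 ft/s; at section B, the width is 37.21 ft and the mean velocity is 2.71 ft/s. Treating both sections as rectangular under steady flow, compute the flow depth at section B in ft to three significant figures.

Q = A₁V₁ = (34.49×3.52) × 2.74 = 332.6 ft³/s
d₂ = Q/(b₂ V₂) = 332.6/(37.21×2.71) = 3.299 ft

3.30 ft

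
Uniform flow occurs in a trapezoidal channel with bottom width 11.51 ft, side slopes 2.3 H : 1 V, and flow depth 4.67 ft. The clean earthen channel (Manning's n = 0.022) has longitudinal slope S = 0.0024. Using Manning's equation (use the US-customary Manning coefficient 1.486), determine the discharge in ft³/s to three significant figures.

A = (b + z·y)·y = (11.51 + 2.3×4.67)×4.67 = 103.9 ft²
P = b + 2y√(1+z²) = 11.51 + 2×4.67×√(1+2.3²) = 34.93 ft
R = A/P = 103.9/34.93 = 2.974 ft
Q = (1.486/n)·A·R^(2/3)·S^(1/2) = (1.486/0.022) × 103.9 × 2.974^(2/3) × 0.0024^(1/2) = 711.2 ft³/s

711 ft³/s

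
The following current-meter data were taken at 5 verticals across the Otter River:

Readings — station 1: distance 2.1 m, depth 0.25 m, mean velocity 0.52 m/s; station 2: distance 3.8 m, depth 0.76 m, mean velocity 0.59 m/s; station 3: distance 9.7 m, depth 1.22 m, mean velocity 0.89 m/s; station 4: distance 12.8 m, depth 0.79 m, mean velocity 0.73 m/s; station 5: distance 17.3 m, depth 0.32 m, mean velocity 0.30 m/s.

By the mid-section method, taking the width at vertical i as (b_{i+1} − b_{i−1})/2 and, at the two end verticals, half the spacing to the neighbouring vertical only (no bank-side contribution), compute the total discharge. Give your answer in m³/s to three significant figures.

w_1 = (3.8 − 2.1)/2 = 0.85 m; q_1 = 0.52 × 0.25 × 0.85 = 0.1105 m³/s
w_2 = (9.7 − 2.1)/2 = 3.8 m; q_2 = 0.59 × 0.76 × 3.8 = 1.704 m³/s
w_3 = (12.8 − 3.8)/2 = 4.5 m; q_3 = 0.89 × 1.22 × 4.5 = 4.886 m³/s
w_4 = (17.3 − 9.7)/2 = 3.8 m; q_4 = 0.73 × 0.79 × 3.8 = 2.191 m³/s
w_5 = (17.3 − 12.8)/2 = 2.25 m; q_5 = 0.30 × 0.32 × 2.25 = 0.2160 m³/s
Q = Σ qᵢ = 9.108 m³/s

9.11 m³/s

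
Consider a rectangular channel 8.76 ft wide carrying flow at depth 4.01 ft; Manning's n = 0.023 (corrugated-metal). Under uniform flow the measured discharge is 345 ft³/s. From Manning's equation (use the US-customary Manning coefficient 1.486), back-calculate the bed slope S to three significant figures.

A = b·y = 8.76 × 4.01 = 35.13 ft²
P = b + 2y = 8.76 + 2×4.01 = 16.78 ft
R = A/P = 35.13/16.78 = 2.093 ft
S = (Q·n / (1.486·A·R^(2/3)))² = (345×0.023 / (1.486×35.13×1.636))² = 0.008629

0.00863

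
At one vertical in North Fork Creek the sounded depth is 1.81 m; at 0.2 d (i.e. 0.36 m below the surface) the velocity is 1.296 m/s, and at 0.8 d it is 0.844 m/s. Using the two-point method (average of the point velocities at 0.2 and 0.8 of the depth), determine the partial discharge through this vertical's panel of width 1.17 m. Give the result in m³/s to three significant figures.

2.27 m³/s

v̄ = (1.296 + 0.844) / 2 = 1.070 m/s
q = v̄ × d × w = 1.070 × 1.81 × 1.17 = 2.266 m³/s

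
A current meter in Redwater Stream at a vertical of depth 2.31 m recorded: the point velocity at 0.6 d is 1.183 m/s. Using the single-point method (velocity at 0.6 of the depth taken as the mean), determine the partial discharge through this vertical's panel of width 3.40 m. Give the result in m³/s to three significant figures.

9.29 m³/s

v̄ = v₀.₆ = 1.183 m/s
q = v̄ × d × w = 1.183 × 2.31 × 3.40 = 9.291 m³/s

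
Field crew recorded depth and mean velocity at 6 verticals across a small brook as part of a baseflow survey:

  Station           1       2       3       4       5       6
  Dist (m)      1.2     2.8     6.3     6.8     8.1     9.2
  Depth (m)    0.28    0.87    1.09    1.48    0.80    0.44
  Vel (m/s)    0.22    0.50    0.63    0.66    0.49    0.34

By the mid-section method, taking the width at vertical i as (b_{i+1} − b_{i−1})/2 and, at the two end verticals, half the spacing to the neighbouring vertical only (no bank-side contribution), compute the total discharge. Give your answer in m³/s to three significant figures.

3.96 m³/s

w_1 = (2.8 − 1.2)/2 = 0.8 m; q_1 = 0.22 × 0.28 × 0.8 = 0.04928 m³/s
w_2 = (6.3 − 1.2)/2 = 2.55 m; q_2 = 0.50 × 0.87 × 2.55 = 1.109 m³/s
w_3 = (6.8 − 2.8)/2 = 2 m; q_3 = 0.63 × 1.09 × 2 = 1.373 m³/s
w_4 = (8.1 − 6.3)/2 = 0.9 m; q_4 = 0.66 × 1.48 × 0.9 = 0.8791 m³/s
w_5 = (9.2 − 6.8)/2 = 1.2 m; q_5 = 0.49 × 0.80 × 1.2 = 0.4704 m³/s
w_6 = (9.2 − 8.1)/2 = 0.55 m; q_6 = 0.34 × 0.44 × 0.55 = 0.08228 m³/s
Q = Σ qᵢ = 3.964 m³/s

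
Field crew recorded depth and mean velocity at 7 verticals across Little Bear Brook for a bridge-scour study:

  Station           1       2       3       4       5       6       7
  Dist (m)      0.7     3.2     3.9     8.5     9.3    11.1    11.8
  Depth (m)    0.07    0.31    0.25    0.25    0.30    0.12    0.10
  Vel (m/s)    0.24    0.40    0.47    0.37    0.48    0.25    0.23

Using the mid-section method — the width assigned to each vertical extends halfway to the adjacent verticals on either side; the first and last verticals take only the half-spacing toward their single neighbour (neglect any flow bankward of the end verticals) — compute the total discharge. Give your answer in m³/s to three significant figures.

w_1 = (3.2 − 0.7)/2 = 1.25 m; q_1 = 0.24 × 0.07 × 1.25 = 0.02100 m³/s
w_2 = (3.9 − 0.7)/2 = 1.6 m; q_2 = 0.40 × 0.31 × 1.6 = 0.1984 m³/s
w_3 = (8.5 − 3.2)/2 = 2.65 m; q_3 = 0.47 × 0.25 × 2.65 = 0.3114 m³/s
w_4 = (9.3 − 3.9)/2 = 2.7 m; q_4 = 0.37 × 0.25 × 2.7 = 0.2498 m³/s
w_5 = (11.1 − 8.5)/2 = 1.3 m; q_5 = 0.48 × 0.30 × 1.3 = 0.1872 m³/s
w_6 = (11.8 − 9.3)/2 = 1.25 m; q_6 = 0.25 × 0.12 × 1.25 = 0.03750 m³/s
w_7 = (11.8 − 11.1)/2 = 0.35 m; q_7 = 0.23 × 0.10 × 0.35 = 0.008050 m³/s
Q = Σ qᵢ = 1.013 m³/s

1.01 m³/s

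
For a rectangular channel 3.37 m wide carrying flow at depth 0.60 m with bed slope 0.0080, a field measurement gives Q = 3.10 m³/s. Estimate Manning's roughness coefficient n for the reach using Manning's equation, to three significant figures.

A = b·y = 3.37 × 0.60 = 2.022 m²
P = b + 2y = 3.37 + 2×0.60 = 4.570 m
R = A/P = 2.022/4.570 = 0.4425 m
n = (1/Q)·A·R^(2/3)·S^(1/2) = (1/3.10) × 2.022 × 0.5806 × 0.08944 = 0.03387

0.0339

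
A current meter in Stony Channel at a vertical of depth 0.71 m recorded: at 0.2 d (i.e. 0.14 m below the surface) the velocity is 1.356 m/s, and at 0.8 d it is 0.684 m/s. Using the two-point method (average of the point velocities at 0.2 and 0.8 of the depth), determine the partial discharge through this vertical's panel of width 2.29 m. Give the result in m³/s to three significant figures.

v̄ = (1.356 + 0.684) / 2 = 1.020 m/s
q = v̄ × d × w = 1.020 × 0.71 × 2.29 = 1.658 m³/s

1.66 m³/s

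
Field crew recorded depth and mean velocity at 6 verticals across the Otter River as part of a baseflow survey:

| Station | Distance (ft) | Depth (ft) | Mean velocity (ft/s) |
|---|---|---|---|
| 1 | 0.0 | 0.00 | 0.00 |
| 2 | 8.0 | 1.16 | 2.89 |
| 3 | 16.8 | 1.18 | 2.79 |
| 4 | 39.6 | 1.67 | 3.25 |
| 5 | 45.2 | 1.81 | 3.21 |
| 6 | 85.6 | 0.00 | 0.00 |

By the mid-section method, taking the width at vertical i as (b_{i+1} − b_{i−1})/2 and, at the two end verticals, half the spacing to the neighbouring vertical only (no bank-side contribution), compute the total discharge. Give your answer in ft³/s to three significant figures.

w_2 = (16.8 − 0.0)/2 = 8.4 ft; q_2 = 2.89 × 1.16 × 8.4 = 28.16 ft³/s
w_3 = (39.6 − 8.0)/2 = 15.8 ft; q_3 = 2.79 × 1.18 × 15.8 = 52.02 ft³/s
w_4 = (45.2 − 16.8)/2 = 14.2 ft; q_4 = 3.25 × 1.67 × 14.2 = 77.07 ft³/s
w_5 = (85.6 − 39.6)/2 = 23 ft; q_5 = 3.21 × 1.81 × 23 = 133.6 ft³/s
Stations 1, 6 contribute zero (depth or velocity is 0).
Q = Σ qᵢ = 290.9 ft³/s

291 ft³/s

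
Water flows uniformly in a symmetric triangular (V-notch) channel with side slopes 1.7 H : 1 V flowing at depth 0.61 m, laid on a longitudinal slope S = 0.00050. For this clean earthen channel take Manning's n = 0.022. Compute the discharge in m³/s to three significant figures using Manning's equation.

0.264 m³/s

A = z·y² = 1.7×0.61² = 0.6326 m²
P = 2y√(1+z²) = 2×0.61×√(1+1.7²) = 2.406 m
R = A/P = 0.6326/2.406 = 0.2629 m
Q = (1/n)·A·R^(2/3)·S^(1/2) = (1/0.022) × 0.6326 × 0.2629^(2/3) × 0.00050^(1/2) = 0.2638 m³/s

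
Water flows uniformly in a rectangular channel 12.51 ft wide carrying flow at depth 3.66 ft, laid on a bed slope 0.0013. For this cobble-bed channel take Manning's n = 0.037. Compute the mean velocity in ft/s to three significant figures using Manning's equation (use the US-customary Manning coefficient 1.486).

2.53 ft/s

A = b·y = 12.51 × 3.66 = 45.79 ft²
P = b + 2y = 12.51 + 2×3.66 = 19.83 ft
R = A/P = 45.79/19.83 = 2.309 ft
Q = (1.486/n)·A·R^(2/3)·S^(1/2) = (1.486/0.037) × 45.79 × 2.309^(2/3) × 0.0013^(1/2) = 115.8 ft³/s
V = Q/A = 115.8/45.79 = 2.530 ft/s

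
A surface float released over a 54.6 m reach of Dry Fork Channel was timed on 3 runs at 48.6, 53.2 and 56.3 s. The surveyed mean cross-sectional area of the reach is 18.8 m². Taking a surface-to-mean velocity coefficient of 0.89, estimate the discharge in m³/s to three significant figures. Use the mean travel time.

t̄ = (48.6 + 53.2 + 56.3) / 3 = 52.7 s
v_surface = L / t̄ = 54.6 / 52.7 = 1.036 m/s
v_mean = 0.89 × 1.036 = 0.9221 m/s
Q = A × v_mean = 18.8 × 0.9221 = 17.34 m³/s

17.3 m³/s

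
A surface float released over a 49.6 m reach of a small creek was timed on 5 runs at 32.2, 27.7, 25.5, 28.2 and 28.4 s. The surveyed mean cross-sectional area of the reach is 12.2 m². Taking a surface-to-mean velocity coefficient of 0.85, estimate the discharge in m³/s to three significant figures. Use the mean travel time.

18.1 m³/s

t̄ = (32.2 + 27.7 + 25.5 + 28.2 + 28.4) / 5 = 28.4 s
v_surface = L / t̄ = 49.6 / 28.4 = 1.746 m/s
v_mean = 0.85 × 1.746 = 1.485 m/s
Q = A × v_mean = 12.2 × 1.485 = 18.11 m³/s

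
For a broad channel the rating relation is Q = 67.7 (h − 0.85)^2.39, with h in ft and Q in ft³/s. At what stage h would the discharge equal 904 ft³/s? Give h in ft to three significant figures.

h − h₀ = (Q/C)^(1/b) = (904/67.7)^(1/2.39) = 2.958 ft
h = 0.85 + 2.958 = 3.808 ft

3.81 ft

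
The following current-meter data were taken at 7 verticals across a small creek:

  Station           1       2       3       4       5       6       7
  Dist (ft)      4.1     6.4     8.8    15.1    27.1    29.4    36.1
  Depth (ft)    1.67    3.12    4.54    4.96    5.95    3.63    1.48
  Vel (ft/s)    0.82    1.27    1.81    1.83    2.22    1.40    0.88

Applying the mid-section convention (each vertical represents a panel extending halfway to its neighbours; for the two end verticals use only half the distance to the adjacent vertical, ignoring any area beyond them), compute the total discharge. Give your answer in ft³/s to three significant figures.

w_1 = (6.4 − 4.1)/2 = 1.15 ft; q_1 = 0.82 × 1.67 × 1.15 = 1.575 ft³/s
w_2 = (8.8 − 4.1)/2 = 2.35 ft; q_2 = 1.27 × 3.12 × 2.35 = 9.312 ft³/s
w_3 = (15.1 − 6.4)/2 = 4.35 ft; q_3 = 1.81 × 4.54 × 4.35 = 35.75 ft³/s
w_4 = (27.1 − 8.8)/2 = 9.15 ft; q_4 = 1.83 × 4.96 × 9.15 = 83.05 ft³/s
w_5 = (29.4 − 15.1)/2 = 7.15 ft; q_5 = 2.22 × 5.95 × 7.15 = 94.44 ft³/s
w_6 = (36.1 − 27.1)/2 = 4.5 ft; q_6 = 1.40 × 3.63 × 4.5 = 22.87 ft³/s
w_7 = (36.1 − 29.4)/2 = 3.35 ft; q_7 = 0.88 × 1.48 × 3.35 = 4.363 ft³/s
Q = Σ qᵢ = 251.4 ft³/s

251 ft³/s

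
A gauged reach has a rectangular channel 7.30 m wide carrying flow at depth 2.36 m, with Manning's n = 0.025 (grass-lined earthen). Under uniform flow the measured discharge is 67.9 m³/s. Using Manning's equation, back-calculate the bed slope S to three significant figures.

A = b·y = 7.30 × 2.36 = 17.23 m²
P = b + 2y = 7.30 + 2×2.36 = 12.02 m
R = A/P = 17.23/12.02 = 1.433 m
S = (Q·n / (1·A·R^(2/3)))² = (67.9×0.025 / (1×17.23×1.271))² = 0.006008

0.00601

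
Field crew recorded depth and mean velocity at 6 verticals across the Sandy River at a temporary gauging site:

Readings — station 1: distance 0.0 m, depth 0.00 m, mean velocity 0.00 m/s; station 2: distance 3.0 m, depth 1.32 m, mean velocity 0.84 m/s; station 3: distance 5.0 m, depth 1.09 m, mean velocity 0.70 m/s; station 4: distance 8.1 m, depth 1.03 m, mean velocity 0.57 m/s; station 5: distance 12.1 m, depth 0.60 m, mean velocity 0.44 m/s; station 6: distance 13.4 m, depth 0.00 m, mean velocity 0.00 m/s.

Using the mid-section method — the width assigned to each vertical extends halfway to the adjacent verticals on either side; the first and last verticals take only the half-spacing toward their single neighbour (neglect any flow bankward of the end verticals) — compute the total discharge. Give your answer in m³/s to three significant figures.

w_2 = (5.0 − 0.0)/2 = 2.5 m; q_2 = 0.84 × 1.32 × 2.5 = 2.772 m³/s
w_3 = (8.1 − 3.0)/2 = 2.55 m; q_3 = 0.70 × 1.09 × 2.55 = 1.946 m³/s
w_4 = (12.1 − 5.0)/2 = 3.55 m; q_4 = 0.57 × 1.03 × 3.55 = 2.084 m³/s
w_5 = (13.4 − 8.1)/2 = 2.65 m; q_5 = 0.44 × 0.60 × 2.65 = 0.6996 m³/s
Stations 1, 6 contribute zero (depth or velocity is 0).
Q = Σ qᵢ = 7.501 m³/s

7.50 m³/s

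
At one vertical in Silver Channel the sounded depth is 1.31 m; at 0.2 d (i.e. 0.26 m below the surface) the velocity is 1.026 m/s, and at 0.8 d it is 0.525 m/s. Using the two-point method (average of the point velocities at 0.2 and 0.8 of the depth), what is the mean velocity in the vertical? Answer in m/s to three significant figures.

v̄ = (1.026 + 0.525) / 2 = 0.7755 m/s

0.776 m/s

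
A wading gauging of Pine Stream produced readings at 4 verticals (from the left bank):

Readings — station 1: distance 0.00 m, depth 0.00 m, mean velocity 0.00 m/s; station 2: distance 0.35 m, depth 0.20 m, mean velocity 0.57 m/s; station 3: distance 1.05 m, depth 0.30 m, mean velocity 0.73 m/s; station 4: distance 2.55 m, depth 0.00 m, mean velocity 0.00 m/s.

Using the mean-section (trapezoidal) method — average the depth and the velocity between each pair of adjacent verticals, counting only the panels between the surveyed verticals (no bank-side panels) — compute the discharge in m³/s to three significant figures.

0.206 m³/s

Panel 1-2: Δb = 0.35 m, d̄ = (0.00+0.20)/2 = 0.1, v̄ = (0.00+0.57)/2 = 0.285 → q = 0.35×0.1×0.285 = 0.009975 m³/s
Panel 2-3: Δb = 0.7 m, d̄ = (0.20+0.30)/2 = 0.25, v̄ = (0.57+0.73)/2 = 0.65 → q = 0.7×0.25×0.65 = 0.1138 m³/s
Panel 3-4: Δb = 1.5 m, d̄ = (0.30+0.00)/2 = 0.15, v̄ = (0.73+0.00)/2 = 0.365 → q = 1.5×0.15×0.365 = 0.08213 m³/s
Q = Σ q = 0.2059 m³/s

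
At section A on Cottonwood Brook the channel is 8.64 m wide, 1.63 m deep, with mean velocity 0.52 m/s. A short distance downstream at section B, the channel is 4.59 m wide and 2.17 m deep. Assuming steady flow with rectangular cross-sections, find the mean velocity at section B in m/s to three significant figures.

0.735 m/s

Q = A₁V₁ = (8.64×1.63) × 0.52 = 7.323 m³/s
A₂ = 4.59 × 2.17 = 9.960 m²
V₂ = Q/A₂ = 7.323/9.960 = 0.7352 m/s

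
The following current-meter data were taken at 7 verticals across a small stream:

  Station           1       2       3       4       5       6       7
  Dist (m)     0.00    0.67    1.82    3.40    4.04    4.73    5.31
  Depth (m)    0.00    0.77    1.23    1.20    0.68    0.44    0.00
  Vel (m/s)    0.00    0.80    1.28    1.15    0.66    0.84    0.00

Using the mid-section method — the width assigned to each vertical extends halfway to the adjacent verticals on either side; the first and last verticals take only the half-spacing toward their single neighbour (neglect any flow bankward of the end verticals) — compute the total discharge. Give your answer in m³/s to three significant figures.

w_2 = (1.82 − 0.00)/2 = 0.91 m; q_2 = 0.80 × 0.77 × 0.91 = 0.5606 m³/s
w_3 = (3.40 − 0.67)/2 = 1.365 m; q_3 = 1.28 × 1.23 × 1.365 = 2.149 m³/s
w_4 = (4.04 − 1.82)/2 = 1.11 m; q_4 = 1.15 × 1.20 × 1.11 = 1.532 m³/s
w_5 = (4.73 − 3.40)/2 = 0.665 m; q_5 = 0.66 × 0.68 × 0.665 = 0.2985 m³/s
w_6 = (5.31 − 4.04)/2 = 0.635 m; q_6 = 0.84 × 0.44 × 0.635 = 0.2347 m³/s
Stations 1, 7 contribute zero (depth or velocity is 0).
Q = Σ qᵢ = 4.775 m³/s

4.77 m³/s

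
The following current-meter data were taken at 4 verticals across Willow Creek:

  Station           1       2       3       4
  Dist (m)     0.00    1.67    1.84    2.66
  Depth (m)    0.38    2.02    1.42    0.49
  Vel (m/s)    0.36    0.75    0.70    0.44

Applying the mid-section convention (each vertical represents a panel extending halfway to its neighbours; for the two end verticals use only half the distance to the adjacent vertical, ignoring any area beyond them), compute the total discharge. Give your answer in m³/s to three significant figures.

w_1 = (1.67 − 0.00)/2 = 0.835 m; q_1 = 0.36 × 0.38 × 0.835 = 0.1142 m³/s
w_2 = (1.84 − 0.00)/2 = 0.92 m; q_2 = 0.75 × 2.02 × 0.92 = 1.394 m³/s
w_3 = (2.66 − 1.67)/2 = 0.495 m; q_3 = 0.70 × 1.42 × 0.495 = 0.4920 m³/s
w_4 = (2.66 − 1.84)/2 = 0.41 m; q_4 = 0.44 × 0.49 × 0.41 = 0.08840 m³/s
Q = Σ qᵢ = 2.088 m³/s

2.09 m³/s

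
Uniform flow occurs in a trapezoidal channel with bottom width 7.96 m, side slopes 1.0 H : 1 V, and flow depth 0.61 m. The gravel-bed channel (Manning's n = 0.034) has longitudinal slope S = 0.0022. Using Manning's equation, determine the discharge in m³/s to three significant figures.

4.78 m³/s

A = (b + z·y)·y = (7.96 + 1.0×0.61)×0.61 = 5.228 m²
P = b + 2y√(1+z²) = 7.96 + 2×0.61×√(1+1.0²) = 9.685 m
R = A/P = 5.228/9.685 = 0.5398 m
Q = (1/n)·A·R^(2/3)·S^(1/2) = (1/0.034) × 5.228 × 0.5398^(2/3) × 0.0022^(1/2) = 4.781 m³/s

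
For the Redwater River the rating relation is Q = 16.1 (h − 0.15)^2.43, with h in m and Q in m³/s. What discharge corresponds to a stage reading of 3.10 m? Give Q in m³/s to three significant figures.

223 m³/s

Q = 16.1 × (3.10 − 0.15)^2.43 = 16.1 × 2.95^2.43 = 223.1 m³/s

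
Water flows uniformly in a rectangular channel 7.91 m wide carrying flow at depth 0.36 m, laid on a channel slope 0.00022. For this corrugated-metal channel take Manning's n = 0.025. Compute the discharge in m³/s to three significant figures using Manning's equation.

A = b·y = 7.91 × 0.36 = 2.848 m²
P = b + 2y = 7.91 + 2×0.36 = 8.630 m
R = A/P = 2.848/8.630 = 0.3300 m
Q = (1/n)·A·R^(2/3)·S^(1/2) = (1/0.025) × 2.848 × 0.3300^(2/3) × 0.00022^(1/2) = 0.8067 m³/s

0.807 m³/s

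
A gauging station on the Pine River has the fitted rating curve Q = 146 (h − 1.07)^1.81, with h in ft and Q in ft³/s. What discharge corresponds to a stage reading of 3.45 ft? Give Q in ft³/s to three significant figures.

Q = 146 × (3.45 − 1.07)^1.81 = 146 × 2.38^1.81 = 701.4 ft³/s

701 ft³/s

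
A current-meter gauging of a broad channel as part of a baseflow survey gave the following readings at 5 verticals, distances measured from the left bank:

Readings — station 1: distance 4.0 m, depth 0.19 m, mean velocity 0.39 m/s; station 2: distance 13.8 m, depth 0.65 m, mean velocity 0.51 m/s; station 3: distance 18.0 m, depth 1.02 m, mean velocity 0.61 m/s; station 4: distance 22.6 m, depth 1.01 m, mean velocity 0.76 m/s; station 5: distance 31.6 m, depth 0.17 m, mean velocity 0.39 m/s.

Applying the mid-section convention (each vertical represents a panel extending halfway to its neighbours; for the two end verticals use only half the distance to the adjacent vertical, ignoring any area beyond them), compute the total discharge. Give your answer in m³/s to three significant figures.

w_1 = (13.8 − 4.0)/2 = 4.9 m; q_1 = 0.39 × 0.19 × 4.9 = 0.3631 m³/s
w_2 = (18.0 − 4.0)/2 = 7 m; q_2 = 0.51 × 0.65 × 7 = 2.321 m³/s
w_3 = (22.6 − 13.8)/2 = 4.4 m; q_3 = 0.61 × 1.02 × 4.4 = 2.738 m³/s
w_4 = (31.6 − 18.0)/2 = 6.8 m; q_4 = 0.76 × 1.01 × 6.8 = 5.220 m³/s
w_5 = (31.6 − 22.6)/2 = 4.5 m; q_5 = 0.39 × 0.17 × 4.5 = 0.2984 m³/s
Q = Σ qᵢ = 10.94 m³/s

10.9 m³/s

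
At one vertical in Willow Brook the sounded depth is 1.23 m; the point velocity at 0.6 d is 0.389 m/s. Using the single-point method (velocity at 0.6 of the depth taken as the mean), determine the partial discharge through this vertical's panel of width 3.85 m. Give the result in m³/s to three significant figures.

v̄ = v₀.₆ = 0.389 m/s
q = v̄ × d × w = 0.3890 × 1.23 × 3.85 = 1.842 m³/s

1.84 m³/s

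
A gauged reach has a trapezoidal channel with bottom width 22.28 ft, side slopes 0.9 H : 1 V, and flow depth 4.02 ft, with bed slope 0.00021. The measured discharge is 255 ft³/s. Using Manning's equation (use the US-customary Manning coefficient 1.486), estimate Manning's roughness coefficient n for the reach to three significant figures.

A = (b + z·y)·y = (22.28 + 0.9×4.02)×4.02 = 104.1 ft²
P = b + 2y√(1+z²) = 22.28 + 2×4.02×√(1+0.9²) = 33.10 ft
R = A/P = 104.1/33.10 = 3.146 ft
n = (1.486/Q)·A·R^(2/3)·S^(1/2) = (1.486/255) × 104.1 × 2.147 × 0.01449 = 0.01887

0.0189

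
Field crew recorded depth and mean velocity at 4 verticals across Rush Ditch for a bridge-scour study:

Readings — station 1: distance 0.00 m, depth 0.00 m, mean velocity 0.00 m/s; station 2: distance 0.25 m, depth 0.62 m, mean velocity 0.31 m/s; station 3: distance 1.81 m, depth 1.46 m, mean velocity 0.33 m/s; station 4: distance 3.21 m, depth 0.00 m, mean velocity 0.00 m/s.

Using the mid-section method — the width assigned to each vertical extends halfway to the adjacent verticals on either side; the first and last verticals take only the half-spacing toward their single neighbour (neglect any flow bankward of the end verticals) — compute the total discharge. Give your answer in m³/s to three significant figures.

w_2 = (1.81 − 0.00)/2 = 0.905 m; q_2 = 0.31 × 0.62 × 0.905 = 0.1739 m³/s
w_3 = (3.21 − 0.25)/2 = 1.48 m; q_3 = 0.33 × 1.46 × 1.48 = 0.7131 m³/s
Stations 1, 4 contribute zero (depth or velocity is 0).
Q = Σ qᵢ = 0.8870 m³/s

0.887 m³/s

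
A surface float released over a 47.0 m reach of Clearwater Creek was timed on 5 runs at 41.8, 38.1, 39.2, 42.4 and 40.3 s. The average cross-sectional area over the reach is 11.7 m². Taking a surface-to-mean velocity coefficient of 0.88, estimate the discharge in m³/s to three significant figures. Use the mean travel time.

12.0 m³/s

t̄ = (41.8 + 38.1 + 39.2 + 42.4 + 40.3) / 5 = 40.36 s
v_surface = L / t̄ = 47.0 / 40.36 = 1.165 m/s
v_mean = 0.88 × 1.165 = 1.025 m/s
Q = A × v_mean = 11.7 × 1.025 = 11.99 m³/s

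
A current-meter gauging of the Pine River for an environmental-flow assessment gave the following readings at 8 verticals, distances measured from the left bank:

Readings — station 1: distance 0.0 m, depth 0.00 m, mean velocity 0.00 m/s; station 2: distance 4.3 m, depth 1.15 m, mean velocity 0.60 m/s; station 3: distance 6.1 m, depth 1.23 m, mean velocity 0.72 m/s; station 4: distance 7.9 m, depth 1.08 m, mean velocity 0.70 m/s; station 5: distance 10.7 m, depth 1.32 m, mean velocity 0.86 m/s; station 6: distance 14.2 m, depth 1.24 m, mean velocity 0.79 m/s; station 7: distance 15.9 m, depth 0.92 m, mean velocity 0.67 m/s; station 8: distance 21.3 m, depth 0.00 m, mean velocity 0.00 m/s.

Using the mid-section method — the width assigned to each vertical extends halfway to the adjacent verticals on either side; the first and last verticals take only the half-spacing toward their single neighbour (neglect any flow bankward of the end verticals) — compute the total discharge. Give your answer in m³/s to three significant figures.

13.7 m³/s

w_2 = (6.1 − 0.0)/2 = 3.05 m; q_2 = 0.60 × 1.15 × 3.05 = 2.105 m³/s
w_3 = (7.9 − 4.3)/2 = 1.8 m; q_3 = 0.72 × 1.23 × 1.8 = 1.594 m³/s
w_4 = (10.7 − 6.1)/2 = 2.3 m; q_4 = 0.70 × 1.08 × 2.3 = 1.739 m³/s
w_5 = (14.2 − 7.9)/2 = 3.15 m; q_5 = 0.86 × 1.32 × 3.15 = 3.576 m³/s
w_6 = (15.9 − 10.7)/2 = 2.6 m; q_6 = 0.79 × 1.24 × 2.6 = 2.547 m³/s
w_7 = (21.3 − 14.2)/2 = 3.55 m; q_7 = 0.67 × 0.92 × 3.55 = 2.188 m³/s
Stations 1, 8 contribute zero (depth or velocity is 0).
Q = Σ qᵢ = 13.75 m³/s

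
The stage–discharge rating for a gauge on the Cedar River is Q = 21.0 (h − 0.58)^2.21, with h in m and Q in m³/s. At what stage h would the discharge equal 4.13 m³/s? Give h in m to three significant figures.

h − h₀ = (Q/C)^(1/b) = (4.13/21.0)^(1/2.21) = 0.4791 m
h = 0.58 + 0.4791 = 1.059 m

1.06 m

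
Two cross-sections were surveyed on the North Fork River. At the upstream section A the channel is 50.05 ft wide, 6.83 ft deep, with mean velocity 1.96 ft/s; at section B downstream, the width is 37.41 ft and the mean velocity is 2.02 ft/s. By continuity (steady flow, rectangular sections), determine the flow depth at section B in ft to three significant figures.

Q = A₁V₁ = (50.05×6.83) × 1.96 = 670.0 ft³/s
d₂ = Q/(b₂ V₂) = 670.0/(37.41×2.02) = 8.866 ft

8.87 ft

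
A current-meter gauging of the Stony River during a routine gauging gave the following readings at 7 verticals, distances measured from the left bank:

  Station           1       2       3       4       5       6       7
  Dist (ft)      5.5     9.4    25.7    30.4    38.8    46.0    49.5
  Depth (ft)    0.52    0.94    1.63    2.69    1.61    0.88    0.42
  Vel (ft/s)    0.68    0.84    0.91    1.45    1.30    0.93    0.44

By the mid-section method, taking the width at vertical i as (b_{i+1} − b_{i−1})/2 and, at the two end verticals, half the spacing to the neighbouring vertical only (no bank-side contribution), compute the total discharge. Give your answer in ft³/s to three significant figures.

w_1 = (9.4 − 5.5)/2 = 1.95 ft; q_1 = 0.68 × 0.52 × 1.95 = 0.6895 ft³/s
w_2 = (25.7 − 5.5)/2 = 10.1 ft; q_2 = 0.84 × 0.94 × 10.1 = 7.975 ft³/s
w_3 = (30.4 − 9.4)/2 = 10.5 ft; q_3 = 0.91 × 1.63 × 10.5 = 15.57 ft³/s
w_4 = (38.8 − 25.7)/2 = 6.55 ft; q_4 = 1.45 × 2.69 × 6.55 = 25.55 ft³/s
w_5 = (46.0 − 30.4)/2 = 7.8 ft; q_5 = 1.30 × 1.61 × 7.8 = 16.33 ft³/s
w_6 = (49.5 − 38.8)/2 = 5.35 ft; q_6 = 0.93 × 0.88 × 5.35 = 4.378 ft³/s
w_7 = (49.5 − 46.0)/2 = 1.75 ft; q_7 = 0.44 × 0.42 × 1.75 = 0.3234 ft³/s
Q = Σ qᵢ = 70.81 ft³/s

70.8 ft³/s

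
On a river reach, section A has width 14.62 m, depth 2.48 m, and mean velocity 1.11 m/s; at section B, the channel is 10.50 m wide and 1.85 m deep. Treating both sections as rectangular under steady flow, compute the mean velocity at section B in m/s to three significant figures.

Q = A₁V₁ = (14.62×2.48) × 1.11 = 40.25 m³/s
A₂ = 10.50 × 1.85 = 19.43 m²
V₂ = Q/A₂ = 40.25/19.43 = 2.072 m/s

2.07 m/s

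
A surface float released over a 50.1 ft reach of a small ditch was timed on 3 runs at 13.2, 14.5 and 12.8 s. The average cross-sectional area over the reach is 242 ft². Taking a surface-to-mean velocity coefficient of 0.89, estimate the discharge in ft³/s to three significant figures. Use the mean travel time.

799 ft³/s

t̄ = (13.2 + 14.5 + 12.8) / 3 = 13.5 s
v_surface = L / t̄ = 50.1 / 13.5 = 3.711 ft/s
v_mean = 0.89 × 3.711 = 3.303 ft/s
Q = A × v_mean = 242 × 3.303 = 799.3 ft³/s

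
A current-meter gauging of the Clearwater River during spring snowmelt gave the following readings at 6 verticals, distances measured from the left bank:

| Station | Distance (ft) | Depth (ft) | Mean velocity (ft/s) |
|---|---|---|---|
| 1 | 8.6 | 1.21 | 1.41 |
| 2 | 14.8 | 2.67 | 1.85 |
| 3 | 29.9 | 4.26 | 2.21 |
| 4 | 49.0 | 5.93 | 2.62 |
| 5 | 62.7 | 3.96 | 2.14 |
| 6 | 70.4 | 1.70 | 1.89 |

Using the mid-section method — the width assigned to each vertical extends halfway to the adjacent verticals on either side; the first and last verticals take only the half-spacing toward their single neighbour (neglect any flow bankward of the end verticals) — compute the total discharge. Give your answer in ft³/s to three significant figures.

577 ft³/s

w_1 = (14.8 − 8.6)/2 = 3.1 ft; q_1 = 1.41 × 1.21 × 3.1 = 5.289 ft³/s
w_2 = (29.9 − 8.6)/2 = 10.65 ft; q_2 = 1.85 × 2.67 × 10.65 = 52.61 ft³/s
w_3 = (49.0 − 14.8)/2 = 17.1 ft; q_3 = 2.21 × 4.26 × 17.1 = 161.0 ft³/s
w_4 = (62.7 − 29.9)/2 = 16.4 ft; q_4 = 2.62 × 5.93 × 16.4 = 254.8 ft³/s
w_5 = (70.4 − 49.0)/2 = 10.7 ft; q_5 = 2.14 × 3.96 × 10.7 = 90.68 ft³/s
w_6 = (70.4 − 62.7)/2 = 3.85 ft; q_6 = 1.89 × 1.70 × 3.85 = 12.37 ft³/s
Q = Σ qᵢ = 576.7 ft³/s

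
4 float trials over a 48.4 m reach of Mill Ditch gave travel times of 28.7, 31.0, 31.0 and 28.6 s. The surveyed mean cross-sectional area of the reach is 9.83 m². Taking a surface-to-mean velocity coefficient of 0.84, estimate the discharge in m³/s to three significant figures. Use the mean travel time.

13.4 m³/s

t̄ = (28.7 + 31.0 + 31.0 + 28.6) / 4 = 29.825 s
v_surface = L / t̄ = 48.4 / 29.825 = 1.623 m/s
v_mean = 0.84 × 1.623 = 1.363 m/s
Q = A × v_mean = 9.83 × 1.363 = 13.40 m³/s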